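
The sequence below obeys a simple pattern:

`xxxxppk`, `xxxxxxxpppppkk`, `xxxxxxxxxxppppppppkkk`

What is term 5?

xxxxxxxxxxxxxxxxppppppppppppppkkkkk

The n-th term is 3n+1 x's then 3n-1 p's then n k's (n = 1, 2, …).
At n = 5 the blocks have lengths 16, 14, 5.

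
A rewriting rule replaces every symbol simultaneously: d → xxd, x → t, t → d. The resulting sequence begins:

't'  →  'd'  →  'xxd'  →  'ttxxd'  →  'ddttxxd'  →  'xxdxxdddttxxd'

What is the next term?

Replace each of the 13 characters of xxdxxdddttxxd in place — t t xxd t t xxd xxd xxd d d t t xxd — and concatenate.

ttxxdttxxdxxdxxdddttxxd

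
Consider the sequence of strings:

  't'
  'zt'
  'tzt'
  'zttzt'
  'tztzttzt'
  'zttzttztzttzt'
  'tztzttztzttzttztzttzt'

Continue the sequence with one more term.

zttzttztzttzttztzttztzttzttztzttzt

This is a Fibonacci-style word recurrence s(k) = s(k−2)·s(k−1): e.g. t·zt = tzt.
So term 8 is zttzttztzttzt·tztzttztzttzttztzttzt.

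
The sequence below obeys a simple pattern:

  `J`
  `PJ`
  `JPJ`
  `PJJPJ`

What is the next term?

JPJPJJPJ

This is a Fibonacci-style word recurrence s(k) = s(k−2)·s(k−1): e.g. J·PJ = JPJ.
So term 5 is JPJ·PJJPJ.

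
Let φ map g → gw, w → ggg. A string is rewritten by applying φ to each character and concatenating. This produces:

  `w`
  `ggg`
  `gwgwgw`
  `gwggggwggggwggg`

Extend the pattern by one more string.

Applying the rule to each of the 15 symbols of gwggggwggggwggg gives the pieces gw ggg gw gw gw gw ggg gw gw gw gw ggg gw gw gw, which concatenate to the answer.

gwggggwgwgwgwggggwgwgwgwggggwgwgw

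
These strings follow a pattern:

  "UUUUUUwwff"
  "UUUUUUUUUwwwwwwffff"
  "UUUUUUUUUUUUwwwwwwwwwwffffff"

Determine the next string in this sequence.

The n-th term is 3n+3 U's then 4n-2 w's then 2n f's (n = 1, 2, …).
Setting n = 4 gives 15, 14, 8 characters in each block.

UUUUUUUUUUUUUUUwwwwwwwwwwwwwwffffffff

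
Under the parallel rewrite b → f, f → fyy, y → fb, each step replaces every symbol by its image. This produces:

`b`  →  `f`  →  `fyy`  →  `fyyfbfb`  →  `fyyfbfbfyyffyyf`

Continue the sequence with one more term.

fyyfbfbfyyffyyffyyfbfbfyyfyyfbfbfyy

φ(fyyfbfbfyyffyyf) expands symbol-by-symbol to fyy fb fb fyy f fyy f fyy fb fb fyy fyy fb fb fyy; joining the 15 pieces gives the next term.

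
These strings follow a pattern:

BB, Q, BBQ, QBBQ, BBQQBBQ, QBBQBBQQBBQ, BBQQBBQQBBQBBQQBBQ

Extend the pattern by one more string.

From term 3 onward, concatenate the second-to-last term with the last: BB·Q = BBQ, Q·BBQ = QBBQ, …
The next term joins QBBQBBQQBBQ and BBQQBBQQBBQBBQQBBQ.

QBBQBBQQBBQBBQQBBQQBBQBBQQBBQ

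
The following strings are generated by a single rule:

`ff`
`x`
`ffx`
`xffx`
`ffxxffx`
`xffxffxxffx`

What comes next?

Each term (from the third on) is the two preceding terms concatenated in order: term 3 = ff·x = ffx.
The next term joins ffxxffx and xffxffxxffx.

ffxxffxxffxffxxffx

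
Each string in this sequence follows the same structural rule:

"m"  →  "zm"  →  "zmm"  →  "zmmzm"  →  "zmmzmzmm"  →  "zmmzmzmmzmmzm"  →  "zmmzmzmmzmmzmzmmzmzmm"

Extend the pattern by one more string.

Each term (from the third on) is the previous term followed by the one before it: term 3 = zm·m = zmm.
So term 8 is zmmzmzmmzmmzmzmmzmzmm·zmmzmzmmzmmzm.

zmmzmzmmzmmzmzmmzmzmmzmmzmzmmzmmzm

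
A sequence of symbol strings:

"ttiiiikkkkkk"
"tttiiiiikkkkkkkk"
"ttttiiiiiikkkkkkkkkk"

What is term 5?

ttttttiiiiiiiikkkkkkkkkkkkkk

Reading off run lengths: t runs 2, 3, 4; i runs 4, 5, 6; k runs 6, 8, 10 — each is linear in n, where the shown terms are n = 3, 4, 5.
For term 5, n = 7, so the run lengths are 6, 8, 14.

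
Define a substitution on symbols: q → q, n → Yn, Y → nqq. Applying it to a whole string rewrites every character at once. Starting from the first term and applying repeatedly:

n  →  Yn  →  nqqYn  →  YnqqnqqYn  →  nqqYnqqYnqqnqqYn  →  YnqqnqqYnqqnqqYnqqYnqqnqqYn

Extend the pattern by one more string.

Applying the rule to each of the 27 symbols of YnqqnqqYnqqnqqYnqqYnqqnqqYn gives the pieces nqq Yn q q Yn q q nqq Yn q q Yn q q nqq Yn q q nqq Yn q q Yn q q nqq Yn, which concatenate to the answer.

nqqYnqqYnqqnqqYnqqYnqqnqqYnqqnqqYnqqYnqqnqqYn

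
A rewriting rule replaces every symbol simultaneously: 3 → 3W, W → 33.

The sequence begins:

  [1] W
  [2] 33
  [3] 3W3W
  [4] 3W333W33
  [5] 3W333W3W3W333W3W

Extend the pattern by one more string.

Rewriting the 16 symbols of 3W333W3W3W333W3W one by one yields 3W 33 3W 3W 3W 33 3W 33 3W 33 3W 3W 3W 33 3W 33; concatenated:

3W333W3W3W333W333W333W3W3W333W33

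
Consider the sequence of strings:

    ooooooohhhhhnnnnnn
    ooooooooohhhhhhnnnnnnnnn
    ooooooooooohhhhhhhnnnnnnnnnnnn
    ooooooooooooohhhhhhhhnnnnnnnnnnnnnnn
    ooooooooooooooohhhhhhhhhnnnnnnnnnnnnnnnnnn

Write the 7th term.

ooooooooooooooooooohhhhhhhhhhhnnnnnnnnnnnnnnnnnnnnnnnn

The n-th term is 2n+3 o's then n+3 h's then 3n n's, where the shown terms are n = 2, 3, 4, 5, 6.
At n = 8 the blocks have lengths 19, 11, 24.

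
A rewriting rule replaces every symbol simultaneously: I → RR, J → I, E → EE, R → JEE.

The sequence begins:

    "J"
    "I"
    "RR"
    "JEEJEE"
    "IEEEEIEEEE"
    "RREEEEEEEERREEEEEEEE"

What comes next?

Applying the rule to each of the 20 symbols of RREEEEEEEERREEEEEEEE gives the pieces JEE JEE EE EE EE EE EE EE EE EE JEE JEE EE EE EE EE EE EE EE EE, which concatenate to the answer.

JEEJEEEEEEEEEEEEEEEEEEJEEJEEEEEEEEEEEEEEEEEE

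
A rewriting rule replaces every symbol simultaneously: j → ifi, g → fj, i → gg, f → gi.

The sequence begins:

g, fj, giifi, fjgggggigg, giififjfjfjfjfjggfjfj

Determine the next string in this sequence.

Rewriting the 21 symbols of giififjfjfjfjfjggfjfj one by one yields fj gg gg gi gg gi ifi gi ifi gi ifi gi ifi gi ifi fj fj gi ifi gi ifi; concatenated:

fjgggggigggiifigiifigiifigiifigiififjfjgiifigiifi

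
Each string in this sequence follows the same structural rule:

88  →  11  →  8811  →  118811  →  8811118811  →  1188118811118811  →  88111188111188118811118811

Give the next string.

Each term (from the third on) is the two preceding terms concatenated in order: term 3 = 88·11 = 8811.
The next term joins 1188118811118811 and 88111188111188118811118811.

118811881111881188111188111188118811118811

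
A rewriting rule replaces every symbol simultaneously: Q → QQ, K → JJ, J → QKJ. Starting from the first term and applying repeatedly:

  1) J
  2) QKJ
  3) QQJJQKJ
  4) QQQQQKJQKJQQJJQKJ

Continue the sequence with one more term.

QQQQQQQQQQJJQKJQQJJQKJQQQQQKJQKJQQJJQKJ

Applying the rule to each of the 17 symbols of QQQQQKJQKJQQJJQKJ gives the pieces QQ QQ QQ QQ QQ JJ QKJ QQ JJ QKJ QQ QQ QKJ QKJ QQ JJ QKJ, which concatenate to the answer.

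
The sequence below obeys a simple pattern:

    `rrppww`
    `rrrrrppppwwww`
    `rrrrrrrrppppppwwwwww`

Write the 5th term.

Term n consists of 3n-1 r's, followed by 2n p's, followed by 2n w's (n = 1, 2, …).
For term 5, n = 5, so the run lengths are 14, 10, 10.

rrrrrrrrrrrrrrppppppppppwwwwwwwwww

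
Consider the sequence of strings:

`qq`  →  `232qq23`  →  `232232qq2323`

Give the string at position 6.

232232232232232qq2323232323

Every step adds 232 to the front and 23 to the end of the previous string.
From 232232qq2323, 3 further steps: 232232qq2323 → 232232232qq232323 → 232232232232qq23232323 → (answer).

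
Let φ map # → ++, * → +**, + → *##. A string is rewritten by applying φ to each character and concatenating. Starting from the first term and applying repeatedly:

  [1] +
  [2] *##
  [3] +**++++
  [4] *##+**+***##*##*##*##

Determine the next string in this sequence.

Rewriting the 21 symbols of *##+**+***##*##*##*## one by one yields +** ++ ++ *## +** +** *## +** +** +** ++ ++ +** ++ ++ +** ++ ++ +** ++ ++; concatenated:

+**++++*##+**+***##+**+**+**+++++**+++++**+++++**++++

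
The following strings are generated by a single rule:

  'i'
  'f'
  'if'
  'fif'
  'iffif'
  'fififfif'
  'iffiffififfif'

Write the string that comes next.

From term 3 onward, concatenate the second-to-last term with the last: i·f = if, f·if = fif, …
So term 8 is fififfif·iffiffififfif.

fififfififfiffififfif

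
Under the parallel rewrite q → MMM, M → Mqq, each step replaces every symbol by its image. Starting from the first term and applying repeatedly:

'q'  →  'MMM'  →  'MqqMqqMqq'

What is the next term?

MqqMMMMMMMqqMMMMMMMqqMMMMMM

Expanding MqqMqqMqq: M→Mqq, q→MMM, q→MMM, M→Mqq, q→MMM, q→MMM, M→Mqq, q→MMM, q→MMM. Concatenated: Mqq MMM MMM Mqq MMM MMM Mqq MMM MMM.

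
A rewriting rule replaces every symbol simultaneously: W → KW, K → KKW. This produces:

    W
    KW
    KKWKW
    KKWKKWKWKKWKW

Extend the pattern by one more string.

φ(KKWKKWKWKKWKW) expands symbol-by-symbol to KKW KKW KW KKW KKW KW KKW KW KKW KKW KW KKW KW; joining the 13 pieces gives the next term.

KKWKKWKWKKWKKWKWKKWKWKKWKKWKWKKWKW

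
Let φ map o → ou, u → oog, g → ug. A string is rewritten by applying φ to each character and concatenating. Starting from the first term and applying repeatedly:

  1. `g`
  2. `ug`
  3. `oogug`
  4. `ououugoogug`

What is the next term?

Apply φ to ououugoogug symbol by symbol: o→ou, u→oog, o→ou, u→oog, u→oog, g→ug, o→ou, o→ou, g→ug, u→oog, g→ug; joined: ou oog ou oog oog ug ou ou ug oog ug.

ouoogouoogoogugououugoogug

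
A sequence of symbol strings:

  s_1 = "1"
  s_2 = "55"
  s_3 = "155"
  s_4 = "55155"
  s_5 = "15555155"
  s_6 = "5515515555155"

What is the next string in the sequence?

155551555515515555155

From term 3 onward, concatenate the second-to-last term with the last: 1·55 = 155, 55·155 = 55155, …
Continuing: 15555155 · 5515515555155 gives term 7.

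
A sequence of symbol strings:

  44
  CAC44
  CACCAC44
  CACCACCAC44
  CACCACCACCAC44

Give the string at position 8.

CACCACCACCACCACCACCAC44

The strings grow by a fixed prefix CAC each time.
From CACCACCACCAC44, 3 further steps: CACCACCACCAC44 → CACCACCACCACCAC44 → CACCACCACCACCACCAC44 → (answer).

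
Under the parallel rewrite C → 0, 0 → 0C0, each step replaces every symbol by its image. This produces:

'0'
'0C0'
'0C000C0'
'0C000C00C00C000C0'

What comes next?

Rewriting the 17 symbols of 0C000C00C00C000C0 one by one yields 0C0 0 0C0 0C0 0C0 0 0C0 0C0 0 0C0 0C0 0 0C0 0C0 0C0 0 0C0; concatenated:

0C000C00C00C000C00C000C00C000C00C00C000C0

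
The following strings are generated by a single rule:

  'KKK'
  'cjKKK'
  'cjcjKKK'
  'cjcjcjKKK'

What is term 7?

cjcjcjcjcjcjKKK

Every step adds cj at the front: s(k+1) = cj·s(k).
From cjcjcjKKK, 3 further steps: cjcjcjKKK → cjcjcjcjKKK → cjcjcjcjcjKKK → (answer).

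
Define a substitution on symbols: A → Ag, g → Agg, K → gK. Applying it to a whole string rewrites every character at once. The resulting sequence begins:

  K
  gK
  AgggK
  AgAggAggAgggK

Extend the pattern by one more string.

Rewriting the 13 symbols of AgAggAggAgggK one by one yields Ag Agg Ag Agg Agg Ag Agg Agg Ag Agg Agg Agg gK; concatenated:

AgAggAgAggAggAgAggAggAgAggAggAgggK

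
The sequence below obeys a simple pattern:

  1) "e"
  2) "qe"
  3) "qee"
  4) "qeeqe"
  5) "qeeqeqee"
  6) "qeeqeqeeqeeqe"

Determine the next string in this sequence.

Each term (from the third on) is the previous term followed by the one before it: term 3 = qe·e = qee.
The next term joins qeeqeqeeqeeqe and qeeqeqee.

qeeqeqeeqeeqeqeeqeqee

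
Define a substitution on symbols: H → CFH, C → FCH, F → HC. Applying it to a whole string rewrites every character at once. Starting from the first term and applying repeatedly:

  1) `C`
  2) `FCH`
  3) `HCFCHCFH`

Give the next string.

CFHFCHHCFCHCFHFCHHCCFH

Rewriting each symbol of HCFCHCFH: H→CFH, C→FCH, F→HC, C→FCH, H→CFH, C→FCH, F→HC, H→CFH, which concatenates to CFH FCH HC FCH CFH FCH HC CFH.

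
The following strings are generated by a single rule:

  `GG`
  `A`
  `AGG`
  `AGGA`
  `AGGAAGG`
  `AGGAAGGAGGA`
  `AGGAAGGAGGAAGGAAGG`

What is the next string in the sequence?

This is a Fibonacci-style word recurrence s(k) = s(k−1)·s(k−2): e.g. A·GG = AGG.
So term 8 is AGGAAGGAGGAAGGAAGG·AGGAAGGAGGA.

AGGAAGGAGGAAGGAAGGAGGAAGGAGGA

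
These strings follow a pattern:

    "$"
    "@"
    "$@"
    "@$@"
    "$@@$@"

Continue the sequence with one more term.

From term 3 onward, concatenate the second-to-last term with the last: $·@ = $@, @·$@ = @$@, …
Continuing: @$@ · $@@$@ gives term 6.

@$@$@@$@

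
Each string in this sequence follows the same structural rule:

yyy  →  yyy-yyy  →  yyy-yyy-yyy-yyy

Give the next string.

yyy-yyy-yyy-yyy-yyy-yyy-yyy-yyy

s(k+1) = s(k)·-·s(k) — each term doubles the last with '-' between the halves.
So the next term is two copies of yyy-yyy-yyy-yyy with '-' between the halves.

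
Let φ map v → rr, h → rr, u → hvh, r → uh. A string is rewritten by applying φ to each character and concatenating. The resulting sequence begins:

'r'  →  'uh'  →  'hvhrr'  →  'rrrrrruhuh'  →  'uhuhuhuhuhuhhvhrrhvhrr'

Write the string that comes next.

Rewriting the 22 symbols of uhuhuhuhuhuhhvhrrhvhrr one by one yields hvh rr hvh rr hvh rr hvh rr hvh rr hvh rr rr rr rr uh uh rr rr rr uh uh; concatenated:

hvhrrhvhrrhvhrrhvhrrhvhrrhvhrrrrrrrruhuhrrrrrruhuh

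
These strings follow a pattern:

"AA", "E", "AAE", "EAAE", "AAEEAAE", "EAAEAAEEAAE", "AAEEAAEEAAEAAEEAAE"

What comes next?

EAAEAAEEAAEAAEEAAEEAAEAAEEAAE

Each term (from the third on) is the two preceding terms concatenated in order: term 3 = AA·E = AAE.
Continuing: EAAEAAEEAAE · AAEEAAEEAAEAAEEAAE gives term 8.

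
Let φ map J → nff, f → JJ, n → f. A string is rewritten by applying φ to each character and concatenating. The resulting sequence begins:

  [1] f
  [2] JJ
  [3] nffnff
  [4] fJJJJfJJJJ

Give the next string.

JJnffnffnffnffJJnffnffnffnff

Expanding fJJJJfJJJJ: f→JJ, J→nff, J→nff, J→nff, J→nff, f→JJ, J→nff, J→nff, J→nff, J→nff. Concatenated: JJ nff nff nff nff JJ nff nff nff nff.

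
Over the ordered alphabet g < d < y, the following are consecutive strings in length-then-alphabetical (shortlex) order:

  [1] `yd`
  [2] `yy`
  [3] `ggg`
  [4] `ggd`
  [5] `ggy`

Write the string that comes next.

The successor of ggy increments the rightmost position that isn't already y and resets every position after it to g.

gdg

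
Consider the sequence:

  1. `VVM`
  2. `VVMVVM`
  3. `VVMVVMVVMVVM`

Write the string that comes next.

Each string is two copies of the previous one concatenated.
Doubling VVMVVMVVMVVM:

VVMVVMVVMVVMVVMVVMVVMVVM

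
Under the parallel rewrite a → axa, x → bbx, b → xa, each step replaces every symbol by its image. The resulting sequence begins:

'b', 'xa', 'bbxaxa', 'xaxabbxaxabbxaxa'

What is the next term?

Rewriting the 16 symbols of xaxabbxaxabbxaxa one by one yields bbx axa bbx axa xa xa bbx axa bbx axa xa xa bbx axa bbx axa; concatenated:

bbxaxabbxaxaxaxabbxaxabbxaxaxaxabbxaxabbxaxa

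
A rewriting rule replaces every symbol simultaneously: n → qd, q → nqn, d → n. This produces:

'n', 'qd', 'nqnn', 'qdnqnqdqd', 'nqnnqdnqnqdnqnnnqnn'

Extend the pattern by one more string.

Replace each of the 19 characters of nqnnqdnqnqdnqnnnqnn in place — qd nqn qd qd nqn n qd nqn qd nqn n qd nqn qd qd qd nqn qd qd — and concatenate.

qdnqnqdqdnqnnqdnqnqdnqnnqdnqnqdqdqdnqnqdqd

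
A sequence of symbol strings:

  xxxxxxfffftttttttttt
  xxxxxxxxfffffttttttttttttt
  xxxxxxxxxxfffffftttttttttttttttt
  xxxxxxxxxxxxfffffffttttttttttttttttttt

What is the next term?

xxxxxxxxxxxxxxfffffffftttttttttttttttttttttt

Reading off run lengths: x runs 6, 8, 10, 12; f runs 4, 5, 6, 7; t runs 10, 13, 16, 19 — each is linear in n, where the shown terms are n = 3, 4, 5, 6.
At n = 7 the blocks have lengths 14, 8, 22.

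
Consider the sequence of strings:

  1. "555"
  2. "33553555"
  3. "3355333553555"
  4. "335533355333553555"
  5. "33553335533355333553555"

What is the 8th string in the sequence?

33553335533355333553335533355333553555

The strings grow by a fixed prefix 33553 each time.
From 33553335533355333553555, 3 further steps: 33553335533355333553555 → 3355333553335533355333553555 → 335533355333553335533355333553555 → (answer).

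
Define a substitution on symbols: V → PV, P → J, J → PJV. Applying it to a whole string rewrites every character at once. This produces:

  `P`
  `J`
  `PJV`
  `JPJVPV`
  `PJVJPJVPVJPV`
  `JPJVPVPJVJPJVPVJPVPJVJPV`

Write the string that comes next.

Rewriting the 24 symbols of JPJVPVPJVJPJVPVJPVPJVJPV one by one yields PJV J PJV PV J PV J PJV PV PJV J PJV PV J PV PJV J PV J PJV PV PJV J PV; concatenated:

PJVJPJVPVJPVJPJVPVPJVJPJVPVJPVPJVJPVJPJVPVPJVJPV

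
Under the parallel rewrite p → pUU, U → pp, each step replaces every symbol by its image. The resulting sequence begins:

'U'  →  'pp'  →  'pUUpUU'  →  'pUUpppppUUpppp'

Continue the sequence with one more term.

Rewriting the 14 symbols of pUUpppppUUpppp one by one yields pUU pp pp pUU pUU pUU pUU pUU pp pp pUU pUU pUU pUU; concatenated:

pUUpppppUUpUUpUUpUUpUUpppppUUpUUpUUpUU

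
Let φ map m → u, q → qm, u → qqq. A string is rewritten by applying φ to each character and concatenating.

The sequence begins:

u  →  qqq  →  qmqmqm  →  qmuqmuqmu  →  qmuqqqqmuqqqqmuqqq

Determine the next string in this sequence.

qmuqqqqmqmqmqmuqqqqmqmqmqmuqqqqmqmqm

Applying the rule to each of the 18 symbols of qmuqqqqmuqqqqmuqqq gives the pieces qm u qqq qm qm qm qm u qqq qm qm qm qm u qqq qm qm qm, which concatenate to the answer.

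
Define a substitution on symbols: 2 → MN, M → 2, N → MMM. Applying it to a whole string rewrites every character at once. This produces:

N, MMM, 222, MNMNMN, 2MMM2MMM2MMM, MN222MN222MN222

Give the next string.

2MMMMNMNMN2MMMMNMNMN2MMMMNMNMN

Applying the rule to each of the 15 symbols of MN222MN222MN222 gives the pieces 2 MMM MN MN MN 2 MMM MN MN MN 2 MMM MN MN MN, which concatenate to the answer.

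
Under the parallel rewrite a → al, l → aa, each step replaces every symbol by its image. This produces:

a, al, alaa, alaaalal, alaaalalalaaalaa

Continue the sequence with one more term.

alaaalalalaaalaaalaaalalalaaalal

Replace each of the 16 characters of alaaalalalaaalaa in place — al aa al al al aa al aa al aa al al al aa al al — and concatenate.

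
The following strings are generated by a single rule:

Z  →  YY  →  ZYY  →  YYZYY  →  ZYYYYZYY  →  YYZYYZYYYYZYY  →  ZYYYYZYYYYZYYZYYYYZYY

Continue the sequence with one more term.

This is a Fibonacci-style word recurrence s(k) = s(k−2)·s(k−1): e.g. Z·YY = ZYY.
The next term joins YYZYYZYYYYZYY and ZYYYYZYYYYZYYZYYYYZYY.

YYZYYZYYYYZYYZYYYYZYYYYZYYZYYYYZYY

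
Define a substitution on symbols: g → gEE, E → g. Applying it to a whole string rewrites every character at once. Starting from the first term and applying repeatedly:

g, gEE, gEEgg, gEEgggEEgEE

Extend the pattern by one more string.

gEEgggEEgEEgEEgggEEgg

Expanding gEEgggEEgEE: g→gEE, E→g, E→g, g→gEE, g→gEE, g→gEE, E→g, E→g, g→gEE, E→g, E→g. Concatenated: gEE g g gEE gEE gEE g g gEE g g.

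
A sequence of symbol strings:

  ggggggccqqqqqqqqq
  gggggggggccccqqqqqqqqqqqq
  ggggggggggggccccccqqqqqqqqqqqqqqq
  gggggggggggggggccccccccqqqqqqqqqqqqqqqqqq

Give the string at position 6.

gggggggggggggggggggggccccccccccccqqqqqqqqqqqqqqqqqqqqqqqq

Term n consists of 3n g's, followed by 2n-2 c's, followed by 3n+3 q's, where the shown terms are n = 2, 3, 4, 5.
At n = 7 the blocks have lengths 21, 12, 24.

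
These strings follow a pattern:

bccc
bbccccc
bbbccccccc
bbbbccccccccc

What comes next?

bbbbbccccccccccc

Reading off run lengths: b runs 1, 2, 3, 4; c runs 3, 5, 7, 9 — each is linear in n (n = 1, 2, …).
Setting n = 5 gives 5, 11 characters in each block.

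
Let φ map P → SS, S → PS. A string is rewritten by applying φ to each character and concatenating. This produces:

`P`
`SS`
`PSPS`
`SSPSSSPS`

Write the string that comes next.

Expanding SSPSSSPS: S→PS, S→PS, P→SS, S→PS, S→PS, S→PS, P→SS, S→PS. Concatenated: PS PS SS PS PS PS SS PS.

PSPSSSPSPSPSSSPS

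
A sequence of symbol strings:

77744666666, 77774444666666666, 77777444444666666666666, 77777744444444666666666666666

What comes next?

Reading off run lengths: 7 runs 3, 4, 5, 6; 4 runs 2, 4, 6, 8; 6 runs 6, 9, 12, 15 — each is linear in n, where the shown terms are n = 2, 3, 4, 5.
Setting n = 6 gives 7, 10, 18 characters in each block.

77777774444444444666666666666666666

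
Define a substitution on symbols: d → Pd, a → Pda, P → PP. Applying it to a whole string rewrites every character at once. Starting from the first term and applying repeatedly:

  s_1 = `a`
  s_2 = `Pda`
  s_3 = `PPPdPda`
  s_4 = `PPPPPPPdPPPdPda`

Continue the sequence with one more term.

PPPPPPPPPPPPPPPdPPPPPPPdPPPdPda

Applying the rule to each of the 15 symbols of PPPPPPPdPPPdPda gives the pieces PP PP PP PP PP PP PP Pd PP PP PP Pd PP Pd Pda, which concatenate to the answer.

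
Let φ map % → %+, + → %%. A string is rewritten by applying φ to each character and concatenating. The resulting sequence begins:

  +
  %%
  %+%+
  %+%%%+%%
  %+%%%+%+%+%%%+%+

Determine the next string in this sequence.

Rewriting the 16 symbols of %+%%%+%+%+%%%+%+ one by one yields %+ %% %+ %+ %+ %% %+ %% %+ %% %+ %+ %+ %% %+ %%; concatenated:

%+%%%+%+%+%%%+%%%+%%%+%+%+%%%+%%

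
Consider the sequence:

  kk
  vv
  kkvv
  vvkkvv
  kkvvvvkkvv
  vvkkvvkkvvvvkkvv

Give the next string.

kkvvvvkkvvvvkkvvkkvvvvkkvv

Each term (from the third on) is the two preceding terms concatenated in order: term 3 = kk·vv = kkvv.
The next term joins kkvvvvkkvv and vvkkvvkkvvvvkkvv.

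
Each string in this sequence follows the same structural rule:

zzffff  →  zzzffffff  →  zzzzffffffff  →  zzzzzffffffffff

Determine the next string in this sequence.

Reading off run lengths: z runs 2, 3, 4, 5; f runs 4, 6, 8, 10 — each is linear in n, where the shown terms are n = 2, 3, 4, 5.
For the next term, n = 6, so the run lengths are 6, 12.

zzzzzzffffffffffff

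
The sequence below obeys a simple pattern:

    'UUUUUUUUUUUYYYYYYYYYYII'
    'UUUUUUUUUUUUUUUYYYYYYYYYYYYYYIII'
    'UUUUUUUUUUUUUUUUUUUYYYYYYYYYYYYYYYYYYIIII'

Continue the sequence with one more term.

Reading off run lengths: U runs 11, 15, 19; Y runs 10, 14, 18; I runs 2, 3, 4 — each is linear in n, where the shown terms are n = 2, 3, 4.
Setting n = 5 gives 23, 22, 5 characters in each block.

UUUUUUUUUUUUUUUUUUUUUUUYYYYYYYYYYYYYYYYYYYYYYIIIII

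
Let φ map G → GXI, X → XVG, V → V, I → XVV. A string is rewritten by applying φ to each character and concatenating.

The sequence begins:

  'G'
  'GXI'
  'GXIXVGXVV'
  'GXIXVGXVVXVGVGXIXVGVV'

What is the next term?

GXIXVGXVVXVGVGXIXVGVVXVGVGXIVGXIXVGXVVXVGVGXIVV

Replace each of the 21 characters of GXIXVGXVVXVGVGXIXVGVV in place — GXI XVG XVV XVG V GXI XVG V V XVG V GXI V GXI XVG XVV XVG V GXI V V — and concatenate.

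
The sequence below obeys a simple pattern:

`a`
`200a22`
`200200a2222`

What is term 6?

200200200200200a2222222222

s(k+1) = 200·s(k)·22, so each term gains 200 as a prefix and 22 as a suffix.
From 200200a2222, 3 further steps: 200200a2222 → 200200200a222222 → 200200200200a22222222 → (answer).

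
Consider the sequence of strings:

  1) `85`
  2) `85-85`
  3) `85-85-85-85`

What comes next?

Every step duplicates the string with '-' between the halves.
Doubling 85-85-85-85 with '-' between the halves:

85-85-85-85-85-85-85-85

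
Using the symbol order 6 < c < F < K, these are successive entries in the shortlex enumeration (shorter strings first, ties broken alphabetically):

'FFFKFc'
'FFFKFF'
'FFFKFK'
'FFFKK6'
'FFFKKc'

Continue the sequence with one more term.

FFFKKF

Find the rightmost character of FFFKKc below K, bump it to the next letter, and reset everything to its right to 6.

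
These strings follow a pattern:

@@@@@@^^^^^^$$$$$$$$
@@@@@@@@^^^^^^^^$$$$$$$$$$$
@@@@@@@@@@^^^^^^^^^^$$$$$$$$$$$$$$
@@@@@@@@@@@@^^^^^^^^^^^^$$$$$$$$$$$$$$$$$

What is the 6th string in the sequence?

Each string has the form @^{2n+2} ^^{2n+2} $^{3n+2}, where the shown terms are n = 2, 3, 4, 5.
Setting n = 7 gives 16, 16, 23 characters in each block.

@@@@@@@@@@@@@@@@^^^^^^^^^^^^^^^^$$$$$$$$$$$$$$$$$$$$$$$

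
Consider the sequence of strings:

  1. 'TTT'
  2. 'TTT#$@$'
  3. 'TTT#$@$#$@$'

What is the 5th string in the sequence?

TTT#$@$#$@$#$@$#$@$

Each term is the previous one with #$@$ appended.
From TTT#$@$#$@$, 2 further steps: TTT#$@$#$@$ → TTT#$@$#$@$#$@$ → (answer).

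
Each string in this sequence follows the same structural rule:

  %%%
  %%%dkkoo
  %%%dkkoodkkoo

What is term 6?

%%%dkkoodkkoodkkoodkkoodkkoo

The strings grow by a fixed suffix dkkoo each time.
From %%%dkkoodkkoo, 3 further steps: %%%dkkoodkkoo → %%%dkkoodkkoodkkoo → %%%dkkoodkkoodkkoodkkoo → (answer).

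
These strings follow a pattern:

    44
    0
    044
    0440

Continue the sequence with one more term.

0440044

From term 3 onward, concatenate the last term with the second-to-last: 0·44 = 044, 044·0 = 0440, …
The next term joins 0440 and 044.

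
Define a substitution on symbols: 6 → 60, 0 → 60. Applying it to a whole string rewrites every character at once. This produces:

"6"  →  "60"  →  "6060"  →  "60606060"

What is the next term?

6060606060606060

Expanding 60606060: 6→60, 0→60, 6→60, 0→60, 6→60, 0→60, 6→60, 0→60. Concatenated: 60 60 60 60 60 60 60 60.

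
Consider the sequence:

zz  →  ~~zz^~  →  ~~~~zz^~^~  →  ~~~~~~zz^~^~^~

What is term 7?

~~~~~~~~~~~~zz^~^~^~^~^~^~

s(k+1) = ~~·s(k)·^~, so each term gains ~~ as a prefix and ^~ as a suffix.
From ~~~~~~zz^~^~^~, 3 further steps: ~~~~~~zz^~^~^~ → ~~~~~~~~zz^~^~^~^~ → ~~~~~~~~~~zz^~^~^~^~^~ → (answer).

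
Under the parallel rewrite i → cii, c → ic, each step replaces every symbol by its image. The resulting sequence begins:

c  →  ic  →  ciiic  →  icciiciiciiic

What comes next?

ciiicicciiciiicciiciiicciiciiciiic

Applying the rule to each of the 13 symbols of icciiciiciiic gives the pieces cii ic ic cii cii ic cii cii ic cii cii cii ic, which concatenate to the answer.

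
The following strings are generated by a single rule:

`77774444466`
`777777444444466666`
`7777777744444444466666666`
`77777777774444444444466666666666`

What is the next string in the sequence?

Reading off run lengths: 7 runs 4, 6, 8, 10; 4 runs 5, 7, 9, 11; 6 runs 2, 5, 8, 11 — each is linear in n (n = 1, 2, …).
For the next term, n = 5, so the run lengths are 12, 13, 14.

777777777777444444444444466666666666666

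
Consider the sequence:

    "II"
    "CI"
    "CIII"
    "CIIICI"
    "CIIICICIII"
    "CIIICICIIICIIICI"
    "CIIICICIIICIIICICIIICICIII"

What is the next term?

Each term (from the third on) is the previous term followed by the one before it: term 3 = CI·II = CIII.
Continuing: CIIICICIIICIIICICIIICICIII · CIIICICIIICIIICI gives term 8.

CIIICICIIICIIICICIIICICIIICIIICICIIICIIICI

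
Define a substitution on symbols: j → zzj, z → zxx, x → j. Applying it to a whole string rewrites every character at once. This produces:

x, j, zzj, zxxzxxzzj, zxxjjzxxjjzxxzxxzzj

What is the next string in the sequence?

φ(zxxjjzxxjjzxxzxxzzj) expands symbol-by-symbol to zxx j j zzj zzj zxx j j zzj zzj zxx j j zxx j j zxx zxx zzj; joining the 19 pieces gives the next term.

zxxjjzzjzzjzxxjjzzjzzjzxxjjzxxjjzxxzxxzzj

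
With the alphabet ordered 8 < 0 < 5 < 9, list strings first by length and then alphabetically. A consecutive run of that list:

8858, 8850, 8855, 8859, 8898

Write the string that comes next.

The successor of 8898 increments the rightmost position that isn't already 9 and resets every position after it to 8.

8890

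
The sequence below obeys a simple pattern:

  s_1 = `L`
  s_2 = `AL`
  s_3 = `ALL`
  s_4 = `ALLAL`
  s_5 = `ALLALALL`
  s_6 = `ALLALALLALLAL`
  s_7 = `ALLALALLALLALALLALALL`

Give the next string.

Each term (from the third on) is the previous term followed by the one before it: term 3 = AL·L = ALL.
Continuing: ALLALALLALLALALLALALL · ALLALALLALLAL gives term 8.

ALLALALLALLALALLALALLALLALALLALLAL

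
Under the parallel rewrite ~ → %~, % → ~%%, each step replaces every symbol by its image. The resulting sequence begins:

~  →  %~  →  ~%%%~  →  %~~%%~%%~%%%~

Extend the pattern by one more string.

~%%%~%~~%%~%%%~~%%~%%%~~%%~%%~%%%~

Replace each of the 13 characters of %~~%%~%%~%%%~ in place — ~%% %~ %~ ~%% ~%% %~ ~%% ~%% %~ ~%% ~%% ~%% %~ — and concatenate.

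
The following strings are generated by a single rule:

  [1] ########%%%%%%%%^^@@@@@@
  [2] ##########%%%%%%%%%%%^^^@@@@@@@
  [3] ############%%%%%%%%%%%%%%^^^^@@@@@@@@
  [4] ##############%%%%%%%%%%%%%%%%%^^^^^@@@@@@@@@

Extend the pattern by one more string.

Reading off run lengths: # runs 8, 10, 12, 14; % runs 8, 11, 14, 17; ^ runs 2, 3, 4, 5; @ runs 6, 7, 8, 9 — each is linear in n, where the shown terms are n = 3, 4, 5, 6.
For the next term, n = 7, so the run lengths are 16, 20, 6, 10.

################%%%%%%%%%%%%%%%%%%%%^^^^^^@@@@@@@@@@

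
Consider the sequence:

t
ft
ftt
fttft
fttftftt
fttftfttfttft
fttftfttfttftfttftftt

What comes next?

Each term (from the third on) is the previous term followed by the one before it: term 3 = ft·t = ftt.
So term 8 is fttftfttfttftfttftftt·fttftfttfttft.

fttftfttfttftfttftfttfttftfttfttft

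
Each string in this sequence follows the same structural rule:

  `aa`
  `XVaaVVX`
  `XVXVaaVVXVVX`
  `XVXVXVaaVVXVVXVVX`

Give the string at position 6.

XVXVXVXVXVaaVVXVVXVVXVVXVVX

Each term wraps the previous one in XV on the left and VVX on the right.
From XVXVXVaaVVXVVXVVX, 2 further steps: XVXVXVaaVVXVVXVVX → XVXVXVXVaaVVXVVXVVXVVX → (answer).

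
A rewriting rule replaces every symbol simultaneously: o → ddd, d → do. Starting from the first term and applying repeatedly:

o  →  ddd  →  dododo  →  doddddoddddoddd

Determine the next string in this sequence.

Rewriting the 15 symbols of doddddoddddoddd one by one yields do ddd do do do do ddd do do do do ddd do do do; concatenated:

doddddododododdddododododdddododo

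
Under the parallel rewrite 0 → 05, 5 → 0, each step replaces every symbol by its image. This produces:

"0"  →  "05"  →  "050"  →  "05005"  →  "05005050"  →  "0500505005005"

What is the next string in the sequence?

050050500500505005050

Applying the rule to each of the 13 symbols of 0500505005005 gives the pieces 05 0 05 05 0 05 0 05 05 0 05 05 0, which concatenate to the answer.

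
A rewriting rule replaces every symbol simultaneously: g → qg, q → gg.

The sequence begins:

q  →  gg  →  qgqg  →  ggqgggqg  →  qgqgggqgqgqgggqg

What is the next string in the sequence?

Rewriting the 16 symbols of qgqgggqgqgqgggqg one by one yields gg qg gg qg qg qg gg qg gg qg gg qg qg qg gg qg; concatenated:

ggqgggqgqgqgggqgggqgggqgqgqgggqg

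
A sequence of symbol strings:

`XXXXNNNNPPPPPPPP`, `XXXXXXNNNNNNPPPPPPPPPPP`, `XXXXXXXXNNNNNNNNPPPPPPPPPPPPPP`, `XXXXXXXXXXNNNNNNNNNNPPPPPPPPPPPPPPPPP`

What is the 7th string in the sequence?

Each string has the form X^{2n} N^{2n} P^{3n+2}, where the shown terms are n = 2, 3, 4, 5.
For term 7, n = 8, so the run lengths are 16, 16, 26.

XXXXXXXXXXXXXXXXNNNNNNNNNNNNNNNNPPPPPPPPPPPPPPPPPPPPPPPPPP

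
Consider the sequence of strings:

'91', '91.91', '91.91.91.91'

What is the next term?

91.91.91.91.91.91.91.91

s(k+1) = s(k)·.·s(k) — each term doubles the last with '.' between the halves.
One more doubling of 91.91.91.91 gives the answer.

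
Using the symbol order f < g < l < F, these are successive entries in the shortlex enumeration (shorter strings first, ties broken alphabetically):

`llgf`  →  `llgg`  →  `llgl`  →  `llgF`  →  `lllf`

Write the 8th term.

lllF

Advancing 3 positions from lllf through lllf → lllg → llll reaches term 8.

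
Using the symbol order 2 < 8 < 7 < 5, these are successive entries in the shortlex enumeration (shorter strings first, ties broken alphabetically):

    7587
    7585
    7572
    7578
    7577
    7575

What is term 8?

7558

Stepping forward 2 times from 7575: 7575 → 7552, then the target.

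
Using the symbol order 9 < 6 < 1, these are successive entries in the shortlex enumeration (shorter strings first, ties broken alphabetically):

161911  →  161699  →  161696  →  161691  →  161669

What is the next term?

161666

Treat 161669 as a base-3 numeral over the given alphabet and add one, carrying through any trailing 1's.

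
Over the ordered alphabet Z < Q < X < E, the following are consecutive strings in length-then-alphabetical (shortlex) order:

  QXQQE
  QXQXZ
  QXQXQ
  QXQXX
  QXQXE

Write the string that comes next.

The successor of QXQXE increments the rightmost position that isn't already E and resets every position after it to Z.

QXQEZ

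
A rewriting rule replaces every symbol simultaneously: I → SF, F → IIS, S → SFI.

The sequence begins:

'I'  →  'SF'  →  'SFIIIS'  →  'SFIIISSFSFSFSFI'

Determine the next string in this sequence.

Replace each of the 15 characters of SFIIISSFSFSFSFI in place — SFI IIS SF SF SF SFI SFI IIS SFI IIS SFI IIS SFI IIS SF — and concatenate.

SFIIISSFSFSFSFISFIIISSFIIISSFIIISSFIIISSF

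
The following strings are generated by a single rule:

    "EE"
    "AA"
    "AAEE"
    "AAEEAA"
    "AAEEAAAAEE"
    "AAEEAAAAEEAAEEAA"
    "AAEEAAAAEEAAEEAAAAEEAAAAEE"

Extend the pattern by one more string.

AAEEAAAAEEAAEEAAAAEEAAAAEEAAEEAAAAEEAAEEAA

Each term (from the third on) is the previous term followed by the one before it: term 3 = AA·EE = AAEE.
Continuing: AAEEAAAAEEAAEEAAAAEEAAAAEE · AAEEAAAAEEAAEEAA gives term 8.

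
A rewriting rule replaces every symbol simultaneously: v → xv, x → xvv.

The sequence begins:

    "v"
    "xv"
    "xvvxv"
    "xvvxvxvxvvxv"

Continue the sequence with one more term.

xvvxvxvxvvxvxvvxvxvvxvxvxvvxv

Apply φ to xvvxvxvxvvxv symbol by symbol: x→xvv, v→xv, v→xv, x→xvv, v→xv, x→xvv, v→xv, x→xvv, v→xv, v→xv, x→xvv, v→xv; joined: xvv xv xv xvv xv xvv xv xvv xv xv xvv xv.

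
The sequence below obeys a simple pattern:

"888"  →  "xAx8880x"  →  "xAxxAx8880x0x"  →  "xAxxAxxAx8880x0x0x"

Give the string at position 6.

s(k+1) = xAx·s(k)·0x, so each term gains xAx as a prefix and 0x as a suffix.
From xAxxAxxAx8880x0x0x, 2 further steps: xAxxAxxAx8880x0x0x → xAxxAxxAxxAx8880x0x0x0x → (answer).

xAxxAxxAxxAxxAx8880x0x0x0x0x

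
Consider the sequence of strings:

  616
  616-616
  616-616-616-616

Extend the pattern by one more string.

Every step duplicates the string with '-' between the halves.
One more doubling of 616-616-616-616 gives the answer.

616-616-616-616-616-616-616-616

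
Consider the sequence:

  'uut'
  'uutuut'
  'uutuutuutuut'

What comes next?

Every step duplicates the string.
Doubling uutuutuutuut:

uutuutuutuutuutuutuutuut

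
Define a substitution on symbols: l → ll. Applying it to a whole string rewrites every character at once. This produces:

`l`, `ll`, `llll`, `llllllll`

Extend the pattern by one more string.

llllllllllllllll

Apply φ to llllllll symbol by symbol: l→ll, l→ll, l→ll, l→ll, l→ll, l→ll, l→ll, l→ll; joined: ll ll ll ll ll ll ll ll.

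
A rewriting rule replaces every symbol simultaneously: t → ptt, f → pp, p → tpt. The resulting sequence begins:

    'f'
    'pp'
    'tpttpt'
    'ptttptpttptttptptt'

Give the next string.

Applying the rule to each of the 18 symbols of ptttptpttptttptptt gives the pieces tpt ptt ptt ptt tpt ptt tpt ptt ptt tpt ptt ptt ptt tpt ptt tpt ptt ptt, which concatenate to the answer.

tptpttpttptttptptttptpttptttptpttpttptttptptttptpttptt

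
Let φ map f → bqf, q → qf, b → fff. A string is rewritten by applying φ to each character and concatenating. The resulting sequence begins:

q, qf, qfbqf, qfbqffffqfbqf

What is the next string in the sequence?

qfbqffffqfbqfbqfbqfbqfqfbqffffqfbqf

Replace each of the 13 characters of qfbqffffqfbqf in place — qf bqf fff qf bqf bqf bqf bqf qf bqf fff qf bqf — and concatenate.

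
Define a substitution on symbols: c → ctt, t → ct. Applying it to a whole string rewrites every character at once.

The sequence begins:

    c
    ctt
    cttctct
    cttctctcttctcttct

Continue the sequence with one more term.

Rewriting the 17 symbols of cttctctcttctcttct one by one yields ctt ct ct ctt ct ctt ct ctt ct ct ctt ct ctt ct ct ctt ct; concatenated:

cttctctcttctcttctcttctctcttctcttctctcttct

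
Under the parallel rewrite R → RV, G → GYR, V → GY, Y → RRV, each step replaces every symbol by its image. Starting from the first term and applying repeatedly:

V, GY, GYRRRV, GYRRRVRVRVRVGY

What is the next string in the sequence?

Applying the rule to each of the 14 symbols of GYRRRVRVRVRVGY gives the pieces GYR RRV RV RV RV GY RV GY RV GY RV GY GYR RRV, which concatenate to the answer.

GYRRRVRVRVRVGYRVGYRVGYRVGYGYRRRV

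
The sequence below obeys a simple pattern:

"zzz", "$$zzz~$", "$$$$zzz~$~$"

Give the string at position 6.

$$$$$$$$$$zzz~$~$~$~$~$

Each term wraps the previous one in $$ on the left and ~$ on the right.
From $$$$zzz~$~$, 3 further steps: $$$$zzz~$~$ → $$$$$$zzz~$~$~$ → $$$$$$$$zzz~$~$~$~$ → (answer).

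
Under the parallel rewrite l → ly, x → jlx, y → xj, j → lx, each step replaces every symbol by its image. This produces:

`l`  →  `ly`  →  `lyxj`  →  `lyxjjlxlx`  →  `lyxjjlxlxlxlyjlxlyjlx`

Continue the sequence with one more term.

lyxjjlxlxlxlyjlxlyjlxlyjlxlyxjlxlyjlxlyxjlxlyjlx

Replace each of the 21 characters of lyxjjlxlxlxlyjlxlyjlx in place — ly xj jlx lx lx ly jlx ly jlx ly jlx ly xj lx ly jlx ly xj lx ly jlx — and concatenate.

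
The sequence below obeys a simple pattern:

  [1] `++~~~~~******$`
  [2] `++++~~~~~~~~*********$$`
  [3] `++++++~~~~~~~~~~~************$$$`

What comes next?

Reading off run lengths: + runs 2, 4, 6; ~ runs 5, 8, 11; * runs 6, 9, 12; $ runs 1, 2, 3 — each is linear in n (n = 1, 2, …).
For the next term, n = 4, so the run lengths are 8, 14, 15, 4.

++++++++~~~~~~~~~~~~~~***************$$$$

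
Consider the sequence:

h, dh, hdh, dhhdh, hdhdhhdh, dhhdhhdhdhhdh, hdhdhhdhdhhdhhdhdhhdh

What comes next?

dhhdhhdhdhhdhhdhdhhdhdhhdhhdhdhhdh

This is a Fibonacci-style word recurrence s(k) = s(k−2)·s(k−1): e.g. h·dh = hdh.
Continuing: dhhdhhdhdhhdh · hdhdhhdhdhhdhhdhdhhdh gives term 8.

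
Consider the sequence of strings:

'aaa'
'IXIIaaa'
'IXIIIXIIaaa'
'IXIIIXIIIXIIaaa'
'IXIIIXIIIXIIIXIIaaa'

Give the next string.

IXIIIXIIIXIIIXIIIXIIaaa

Every step adds IXII at the front: s(k+1) = IXII·s(k).
So the next term is IXII·IXIIIXIIIXIIIXIIaaa.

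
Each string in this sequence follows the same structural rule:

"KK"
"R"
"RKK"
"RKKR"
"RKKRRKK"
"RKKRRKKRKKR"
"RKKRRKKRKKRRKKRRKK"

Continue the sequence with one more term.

RKKRRKKRKKRRKKRRKKRKKRRKKRKKR

Each term (from the third on) is the previous term followed by the one before it: term 3 = R·KK = RKK.
The next term joins RKKRRKKRKKRRKKRRKK and RKKRRKKRKKR.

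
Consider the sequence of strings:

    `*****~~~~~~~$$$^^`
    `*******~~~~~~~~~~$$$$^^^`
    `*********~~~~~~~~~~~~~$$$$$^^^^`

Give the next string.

The n-th term is 2n+1 *'s then 3n+1 ~'s then n+1 $'s then n ^'s, where the shown terms are n = 2, 3, 4.
For the next term, n = 5, so the run lengths are 11, 16, 6, 5.

***********~~~~~~~~~~~~~~~~$$$$$$^^^^^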